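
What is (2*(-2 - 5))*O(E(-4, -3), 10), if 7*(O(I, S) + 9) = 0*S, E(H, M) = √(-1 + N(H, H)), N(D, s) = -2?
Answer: 126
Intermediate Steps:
E(H, M) = I*√3 (E(H, M) = √(-1 - 2) = √(-3) = I*√3)
O(I, S) = -9 (O(I, S) = -9 + (0*S)/7 = -9 + (⅐)*0 = -9 + 0 = -9)
(2*(-2 - 5))*O(E(-4, -3), 10) = (2*(-2 - 5))*(-9) = (2*(-7))*(-9) = -14*(-9) = 126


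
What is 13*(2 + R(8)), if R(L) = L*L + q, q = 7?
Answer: 949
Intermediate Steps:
R(L) = 7 + L² (R(L) = L*L + 7 = L² + 7 = 7 + L²)
13*(2 + R(8)) = 13*(2 + (7 + 8²)) = 13*(2 + (7 + 64)) = 13*(2 + 71) = 13*73 = 949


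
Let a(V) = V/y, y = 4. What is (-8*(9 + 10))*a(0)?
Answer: 0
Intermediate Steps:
a(V) = V/4
(-8*(9 + 10))*a(0) = (-8*(9 + 10))*((1/4)*0) = -8*19*0 = -152*0 = 0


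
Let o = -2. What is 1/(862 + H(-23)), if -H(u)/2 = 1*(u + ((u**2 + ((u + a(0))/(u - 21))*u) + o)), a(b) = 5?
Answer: -11/1399 ≈ -0.0078628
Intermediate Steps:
H(u) = 4 - 2*u - 2*u**2 - 2*u*(5 + u)/(-21 + u) (H(u) = -2*(u + ((u**2 + ((u + 5)/(u - 21))*u) - 2)) = -2*(u + ((u**2 + ((5 + u)/(-21 + u))*u) - 2)) = -2*(u + ((u**2 + u*(5 + u)/(-21 + u)) - 2)) = -2*(u + (-2 + u**2 + u*(5 + u)/(-21 + u))) = -2*(-2 + u + u**2 + u*(5 + u)/(-21 + u)) = 4 - 2*u - 2*u**2 - 2*u*(5 + u)/(-21 + u))
1/(862 + H(-23)) = 1/(862 + 2*(-42 - 1*(-23)**3 + 18*(-23) + 19*(-23)**2)/(-21 - 23)) = 1/(862 + 2*(-42 - 1*(-12167) - 414 + 19*529)/(-44)) = 1/(862 + 2*(-1/44)*(-42 + 12167 - 414 + 10051)) = 1/(862 + 2*(-1/44)*21762) = 1/(862 - 10881/11) = 1/(-1399/11) = -11/1399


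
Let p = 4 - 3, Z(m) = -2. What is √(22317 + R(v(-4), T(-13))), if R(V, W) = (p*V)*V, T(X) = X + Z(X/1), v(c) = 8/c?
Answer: √22321 ≈ 149.40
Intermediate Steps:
p = 1
T(X) = -2 + X (T(X) = X - 2 = -2 + X)
R(V, W) = V² (R(V, W) = (1*V)*V = V*V = V²)
√(22317 + R(v(-4), T(-13))) = √(22317 + (8/(-4))²) = √(22317 + (8*(-¼))²) = √(22317 + (-2)²) = √(22317 + 4) = √22321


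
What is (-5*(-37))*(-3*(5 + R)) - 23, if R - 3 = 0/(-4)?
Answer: -4463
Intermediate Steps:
R = 3 (R = 3 + 0/(-4) = 3 + 0*(-1/4) = 3 + 0 = 3)
(-5*(-37))*(-3*(5 + R)) - 23 = (-5*(-37))*(-3*(5 + 3)) - 23 = 185*(-3*8) - 23 = 185*(-24) - 23 = -4440 - 23 = -4463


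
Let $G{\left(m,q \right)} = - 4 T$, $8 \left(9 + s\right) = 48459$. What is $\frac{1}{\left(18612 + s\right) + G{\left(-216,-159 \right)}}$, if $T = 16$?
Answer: $\frac{8}{196771} \approx 4.0656 \cdot 10^{-5}$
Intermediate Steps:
$s = \frac{48387}{8}$ ($s = -9 + \frac{1}{8} \cdot 48459 = -9 + \frac{48459}{8} = \frac{48387}{8} \approx 6048.4$)
$G{\left(m,q \right)} = -64$ ($G{\left(m,q \right)} = \left(-4\right) 16 = -64$)
$\frac{1}{\left(18612 + s\right) + G{\left(-216,-159 \right)}} = \frac{1}{\left(18612 + \frac{48387}{8}\right) - 64} = \frac{1}{\frac{197283}{8} - 64} = \frac{1}{\frac{196771}{8}} = \frac{8}{196771}$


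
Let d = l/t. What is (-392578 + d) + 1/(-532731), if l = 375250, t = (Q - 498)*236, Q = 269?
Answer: -5651439704018293/14395457082 ≈ -3.9259e+5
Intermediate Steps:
t = -54044 (t = (269 - 498)*236 = -229*236 = -54044)
d = -187625/27022 (d = 375250/(-54044) = 375250*(-1/54044) = -187625/27022 ≈ -6.9434)
(-392578 + d) + 1/(-532731) = (-392578 - 187625/27022) + 1/(-532731) = -10608430341/27022 - 1/532731 = -5651439704018293/14395457082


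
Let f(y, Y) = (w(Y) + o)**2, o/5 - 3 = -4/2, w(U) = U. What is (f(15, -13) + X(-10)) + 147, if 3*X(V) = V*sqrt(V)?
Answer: 211 - 10*I*sqrt(10)/3 ≈ 211.0 - 10.541*I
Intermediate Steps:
o = 5 (o = 15 + 5*(-4/2) = 15 + 5*(-4*1/2) = 15 + 5*(-2) = 15 - 10 = 5)
X(V) = V**(3/2)/3 (X(V) = (V*sqrt(V))/3 = V**(3/2)/3)
f(y, Y) = (5 + Y)**2 (f(y, Y) = (Y + 5)**2 = (5 + Y)**2)
(f(15, -13) + X(-10)) + 147 = ((5 - 13)**2 + (-10)**(3/2)/3) + 147 = ((-8)**2 + (-10*I*sqrt(10))/3) + 147 = (64 - 10*I*sqrt(10)/3) + 147 = 211 - 10*I*sqrt(10)/3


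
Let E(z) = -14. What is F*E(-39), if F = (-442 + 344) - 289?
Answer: 5418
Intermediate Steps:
F = -387 (F = -98 - 289 = -387)
F*E(-39) = -387*(-14) = 5418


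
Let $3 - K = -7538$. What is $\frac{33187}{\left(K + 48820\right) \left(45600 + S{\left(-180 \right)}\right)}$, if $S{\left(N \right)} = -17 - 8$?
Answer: $\frac{33187}{2568652575} \approx 1.292 \cdot 10^{-5}$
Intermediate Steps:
$K = 7541$ ($K = 3 - -7538 = 3 + 7538 = 7541$)
$S{\left(N \right)} = -25$
$\frac{33187}{\left(K + 48820\right) \left(45600 + S{\left(-180 \right)}\right)} = \frac{33187}{\left(7541 + 48820\right) \left(45600 - 25\right)} = \frac{33187}{56361 \cdot 45575} = \frac{33187}{2568652575}$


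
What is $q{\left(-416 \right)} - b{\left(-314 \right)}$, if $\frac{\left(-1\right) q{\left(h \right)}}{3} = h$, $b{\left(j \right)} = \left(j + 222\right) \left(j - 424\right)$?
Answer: $-66648$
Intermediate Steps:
$b{\left(j \right)} = \left(-424 + j\right) \left(222 + j\right)$ ($b{\left(j \right)} = \left(222 + j\right) \left(-424 + j\right) = \left(-424 + j\right) \left(222 + j\right)$)
$q{\left(h \right)} = - 3 h$
$q{\left(-416 \right)} - b{\left(-314 \right)} = \left(-3\right) \left(-416\right) - \left(-94128 + \left(-314\right)^{2} - -63428\right) = 1248 - \left(-94128 + 98596 + 63428\right) = 1248 - 67896 = -66648$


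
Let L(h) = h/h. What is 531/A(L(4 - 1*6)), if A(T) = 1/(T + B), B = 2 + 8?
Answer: 5841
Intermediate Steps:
B = 10
L(h) = 1
A(T) = 1/(10 + T) (A(T) = 1/(T + 10) = 1/(10 + T))
531/A(L(4 - 1*6)) = 531/(1/(10 + 1)) = 531/(1/11) = 531*11 = 5841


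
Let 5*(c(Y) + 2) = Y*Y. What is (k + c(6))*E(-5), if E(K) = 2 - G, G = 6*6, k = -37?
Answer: 5406/5 ≈ 1081.2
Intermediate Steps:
c(Y) = -2 + Y²/5 (c(Y) = -2 + (Y*Y)/5 = -2 + Y²/5)
G = 36
E(K) = -34 (E(K) = 2 - 1*36 = 2 - 36 = -34)
(k + c(6))*E(-5) = (-37 + (-2 + (⅕)*6²))*(-34) = (-37 + (-2 + (⅕)*36))*(-34) = (-37 + (-2 + 36/5))*(-34) = (-37 + 26/5)*(-34) = -159/5*(-34) = 5406/5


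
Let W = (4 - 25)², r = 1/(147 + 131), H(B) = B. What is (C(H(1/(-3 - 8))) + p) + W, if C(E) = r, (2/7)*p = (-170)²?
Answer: 28242299/278 ≈ 1.0159e+5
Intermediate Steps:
r = 1/278 ≈ 0.0035971
p = 101150 (p = (7/2)*(-170)² = (7/2)*28900 = 101150)
C(E) = 1/278
W = 441 (W = (-21)² = 441)
(C(H(1/(-3 - 8))) + p) + W = (1/278 + 101150) + 441 = 28119701/278 + 441 = 28242299/278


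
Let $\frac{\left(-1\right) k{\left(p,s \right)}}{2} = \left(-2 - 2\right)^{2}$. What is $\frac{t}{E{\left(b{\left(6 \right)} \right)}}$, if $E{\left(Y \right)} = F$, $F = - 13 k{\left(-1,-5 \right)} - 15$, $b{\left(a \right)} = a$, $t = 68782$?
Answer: $\frac{68782}{401} \approx 171.53$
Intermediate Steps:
$k{\left(p,s \right)} = -32$ ($k{\left(p,s \right)} = - 2 \left(-2 - 2\right)^{2} = - 2 \left(-4\right)^{2} = \left(-2\right) 16 = -32$)
$F = 401$ ($F = \left(-13\right) \left(-32\right) - 15 = 416 - 15 = 401$)
$E{\left(Y \right)} = 401$
$\frac{t}{E{\left(b{\left(6 \right)} \right)}} = \frac{68782}{401}$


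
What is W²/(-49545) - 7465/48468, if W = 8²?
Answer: -189459451/800449020 ≈ -0.23669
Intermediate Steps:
W = 64
W²/(-49545) - 7465/48468 = 64²/(-49545) - 7465/48468 = 4096*(-1/49545) - 7465*1/48468 = -4096/49545 - 7465/48468 = -189459451/800449020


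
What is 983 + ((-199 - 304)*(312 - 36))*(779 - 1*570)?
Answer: -29014069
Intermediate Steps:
983 + ((-199 - 304)*(312 - 36))*(779 - 1*570) = 983 + (-503*276)*(779 - 570) = 983 - 138828*209 = 983 - 29015052 = -29014069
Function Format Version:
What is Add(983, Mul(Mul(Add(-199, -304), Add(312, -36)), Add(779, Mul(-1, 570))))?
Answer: -29014069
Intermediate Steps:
Add(983, Mul(Mul(Add(-199, -304), Add(312, -36)), Add(779, Mul(-1, 570)))) = Add(983, Mul(Mul(-503, 276), Add(779, -570))) = Add(983, Mul(-138828, 209)) = Add(983, -29015052) = -29014069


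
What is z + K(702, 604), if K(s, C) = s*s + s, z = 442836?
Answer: 936342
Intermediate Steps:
K(s, C) = s + s**2 (K(s, C) = s**2 + s = s + s**2)
z + K(702, 604) = 442836 + 702*(1 + 702) = 442836 + 702*703 = 442836 + 493506 = 936342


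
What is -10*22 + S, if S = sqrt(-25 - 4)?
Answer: -220 + I*sqrt(29) ≈ -220.0 + 5.3852*I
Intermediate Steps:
S = I*sqrt(29) (S = sqrt(-29) = I*sqrt(29) ≈ 5.3852*I)
-10*22 + S = -10*22 + I*sqrt(29) = -220 + I*sqrt(29)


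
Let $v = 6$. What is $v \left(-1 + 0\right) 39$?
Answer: $-234$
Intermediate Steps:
$v \left(-1 + 0\right) 39 = 6 \left(-1 + 0\right) 39 = 6 \left(\left(-1\right) 39\right) = 6 \left(-39\right) = -234$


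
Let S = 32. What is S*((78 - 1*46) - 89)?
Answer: -1824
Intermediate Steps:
S*((78 - 1*46) - 89) = 32*((78 - 1*46) - 89) = 32*((78 - 46) - 89) = 32*(32 - 89) = 32*(-57) = -1824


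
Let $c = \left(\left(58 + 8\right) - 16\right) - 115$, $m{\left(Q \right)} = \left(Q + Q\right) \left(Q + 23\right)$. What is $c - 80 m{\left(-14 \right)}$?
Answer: $20095$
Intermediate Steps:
$m{\left(Q \right)} = 2 Q \left(23 + Q\right)$
$c = -65$ ($c = \left(66 - 16\right) - 115 = 50 - 115 = -65$)
$c - 80 m{\left(-14 \right)} = -65 - 80 \cdot 2 \left(-14\right) \left(23 - 14\right) = -65 - 80 \cdot 2 \left(-14\right) 9 = -65 - -20160 = -65 + 20160 = 20095$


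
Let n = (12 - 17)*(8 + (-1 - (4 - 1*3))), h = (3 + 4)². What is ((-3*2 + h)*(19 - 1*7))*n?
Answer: -15480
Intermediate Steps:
h = 49 (h = 7² = 49)
n = -30 (n = -5*(8 + (-1 - (4 - 3))) = -5*(8 + (-1 - 1*1)) = -5*(8 + (-1 - 1)) = -5*(8 - 2) = -5*6 = -30)
((-3*2 + h)*(19 - 1*7))*n = ((-3*2 + 49)*(19 - 1*7))*(-30) = ((-6 + 49)*(19 - 7))*(-30) = (43*12)*(-30) = 516*(-30) = -15480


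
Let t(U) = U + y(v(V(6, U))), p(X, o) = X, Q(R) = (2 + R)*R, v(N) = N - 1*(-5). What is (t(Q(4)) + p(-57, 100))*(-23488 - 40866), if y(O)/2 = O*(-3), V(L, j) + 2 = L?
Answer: 5598798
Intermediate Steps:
V(L, j) = -2 + L
v(N) = 5 + N (v(N) = N + 5 = 5 + N)
Q(R) = R*(2 + R)
y(O) = -6*O (y(O) = 2*(O*(-3)) = 2*(-3*O) = -6*O)
t(U) = -54 + U (t(U) = U - 6*(5 + (-2 + 6)) = U - 6*(5 + 4) = U - 6*9 = U - 54 = -54 + U)
(t(Q(4)) + p(-57, 100))*(-23488 - 40866) = ((-54 + 4*(2 + 4)) - 57)*(-23488 - 40866) = ((-54 + 4*6) - 57)*(-64354) = ((-54 + 24) - 57)*(-64354) = (-30 - 57)*(-64354) = -87*(-64354) = 5598798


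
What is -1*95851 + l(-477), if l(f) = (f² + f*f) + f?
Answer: 358730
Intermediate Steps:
l(f) = f + 2*f² (l(f) = (f² + f²) + f = 2*f² + f = f + 2*f²)
-1*95851 + l(-477) = -1*95851 - 477*(1 + 2*(-477)) = -95851 - 477*(1 - 954) = -95851 - 477*(-953) = -95851 + 454581 = 358730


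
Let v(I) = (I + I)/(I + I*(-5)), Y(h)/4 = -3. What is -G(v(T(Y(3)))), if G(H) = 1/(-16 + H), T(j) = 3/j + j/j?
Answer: 2/33 ≈ 0.060606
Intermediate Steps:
Y(h) = -12 (Y(h) = 4*(-3) = -12)
T(j) = 1 + 3/j (T(j) = 3/j + 1 = 1 + 3/j)
v(I) = -½ (v(I) = (2*I)/(I - 5*I) = (2*I)/((-4*I)) = (2*I)*(-1/(4*I)) = -½)
-G(v(T(Y(3)))) = -1/(-16 - ½) = -1/(-33/2) = -1*(-2/33) = 2/33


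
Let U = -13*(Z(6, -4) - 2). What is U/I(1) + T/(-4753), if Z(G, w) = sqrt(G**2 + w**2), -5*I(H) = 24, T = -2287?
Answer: -281501/57036 + 65*sqrt(13)/12 ≈ 14.595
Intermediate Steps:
I(H) = -24/5 (I(H) = -1/5*24 = -24/5)
U = 26 - 26*sqrt(13) (U = -13*(sqrt(6**2 + (-4)**2) - 2) = -13*(sqrt(36 + 16) - 2) = -13*(sqrt(52) - 2) = -13*(2*sqrt(13) - 2) = -13*(-2 + 2*sqrt(13)) = 26 - 26*sqrt(13) ≈ -67.744)
U/I(1) + T/(-4753) = (26 - 26*sqrt(13))/(-24/5) - 2287/(-4753) = (26 - 26*sqrt(13))*(-5/24) - 2287*(-1/4753) = (-65/12 + 65*sqrt(13)/12) + 2287/4753 = -281501/57036 + 65*sqrt(13)/12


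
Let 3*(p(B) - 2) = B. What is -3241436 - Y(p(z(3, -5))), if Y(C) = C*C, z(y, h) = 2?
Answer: -29172988/9 ≈ -3.2414e+6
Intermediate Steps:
p(B) = 2 + B/3
Y(C) = C²
-3241436 - Y(p(z(3, -5))) = -3241436 - (2 + (⅓)*2)² = -3241436 - (2 + ⅔)² = -3241436 - (8/3)² = -3241436 - 1*64/9 = -3241436 - 64/9 = -29172988/9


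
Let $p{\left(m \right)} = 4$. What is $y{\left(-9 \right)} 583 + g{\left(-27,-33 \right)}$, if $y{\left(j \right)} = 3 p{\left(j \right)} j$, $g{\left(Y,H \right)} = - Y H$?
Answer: $-63855$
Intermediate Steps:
$g{\left(Y,H \right)} = - H Y$
$y{\left(j \right)} = 12 j$ ($y{\left(j \right)} = 3 \cdot 4 j = 12 j$)
$y{\left(-9 \right)} 583 + g{\left(-27,-33 \right)} = 12 \left(-9\right) 583 - \left(-33\right) \left(-27\right) = \left(-108\right) 583 - 891 = -62964 - 891 = -63855$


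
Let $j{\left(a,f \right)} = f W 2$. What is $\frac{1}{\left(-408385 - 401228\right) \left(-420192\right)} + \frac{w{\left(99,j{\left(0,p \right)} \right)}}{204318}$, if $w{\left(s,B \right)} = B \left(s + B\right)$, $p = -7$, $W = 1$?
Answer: $- \frac{22490530976329}{3861529672555296} \approx -0.0058243$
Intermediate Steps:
$j{\left(a,f \right)} = 2 f$ ($j{\left(a,f \right)} = f 1 \cdot 2 = f 2 = 2 f$)
$w{\left(s,B \right)} = B \left(B + s\right)$
$\frac{1}{\left(-408385 - 401228\right) \left(-420192\right)} + \frac{w{\left(99,j{\left(0,p \right)} \right)}}{204318} = \frac{1}{\left(-408385 - 401228\right) \left(-420192\right)} + \frac{2 \left(-7\right) \left(2 \left(-7\right) + 99\right)}{204318} = \frac{1}{-809613} \left(- \frac{1}{420192}\right) + - 14 \left(-14 + 99\right) \frac{1}{204318} = \left(- \frac{1}{809613}\right) \left(- \frac{1}{420192}\right) + \left(-14\right) 85 \cdot \frac{1}{204318} = \frac{1}{340192905696} - \frac{595}{102159} = - \frac{22490530976329}{3861529672555296}$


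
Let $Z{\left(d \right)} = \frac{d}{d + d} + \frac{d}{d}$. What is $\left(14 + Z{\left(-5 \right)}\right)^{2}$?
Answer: $\frac{961}{4} \approx 240.25$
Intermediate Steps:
$Z{\left(d \right)} = \frac{3}{2}$ ($Z{\left(d \right)} = \frac{d}{2 d} + 1 = d \frac{1}{2 d} + 1 = \frac{1}{2} + 1 = \frac{3}{2}$)
$\left(14 + Z{\left(-5 \right)}\right)^{2} = \left(14 + \frac{3}{2}\right)^{2} = \left(\frac{31}{2}\right)^{2} = \frac{961}{4}$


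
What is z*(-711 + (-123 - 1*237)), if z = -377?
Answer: 403767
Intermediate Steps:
z*(-711 + (-123 - 1*237)) = -377*(-711 + (-123 - 1*237)) = -377*(-711 + (-123 - 237)) = -377*(-711 - 360) = -377*(-1071) = 403767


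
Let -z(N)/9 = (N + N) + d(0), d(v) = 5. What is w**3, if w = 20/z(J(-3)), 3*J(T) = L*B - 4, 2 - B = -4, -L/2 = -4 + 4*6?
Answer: 8000/2857243059 ≈ 2.7999e-6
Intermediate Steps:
L = -40 (L = -2*(-4 + 4*6) = -2*(-4 + 24) = -2*20 = -40)
B = 6 (B = 2 - 1*(-4) = 2 + 4 = 6)
J(T) = -244/3 (J(T) = (-40*6 - 4)/3 = (-240 - 4)/3 = (1/3)*(-244) = -244/3)
z(N) = -45 - 18*N (z(N) = -9*((N + N) + 5) = -9*(2*N + 5) = -9*(5 + 2*N) = -45 - 18*N)
w = 20/1419 (w = 20/(-45 - 18*(-244/3)) = 20/(-45 + 1464) = 20/1419 ≈ 0.014094)
w**3 = (20/1419)**3 = 8000/2857243059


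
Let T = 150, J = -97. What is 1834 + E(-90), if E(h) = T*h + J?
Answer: -11763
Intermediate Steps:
E(h) = -97 + 150*h (E(h) = 150*h - 97 = -97 + 150*h)
1834 + E(-90) = 1834 + (-97 + 150*(-90)) = 1834 + (-97 - 13500) = 1834 - 13597 = -11763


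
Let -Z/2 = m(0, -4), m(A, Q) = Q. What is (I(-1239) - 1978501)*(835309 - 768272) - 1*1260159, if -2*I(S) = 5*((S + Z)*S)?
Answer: -776495242057/2 ≈ -3.8825e+11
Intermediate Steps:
Z = 8 (Z = -2*(-4) = 8)
I(S) = -5*S*(8 + S)/2 (I(S) = -5*(S + 8)*S/2 = -5*(8 + S)*S/2 = -5*S*(8 + S)/2)
(I(-1239) - 1978501)*(835309 - 768272) - 1*1260159 = (-5/2*(-1239)*(8 - 1239) - 1978501)*(835309 - 768272) - 1*1260159 = (-5/2*(-1239)*(-1231) - 1978501)*67037 - 1260159 = (-7626045/2 - 1978501)*67037 - 1260159 = -11583047/2*67037 - 1260159 = -776492721739/2 - 1260159 = -776495242057/2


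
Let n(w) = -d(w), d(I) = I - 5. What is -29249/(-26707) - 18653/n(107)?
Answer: 29479357/160242 ≈ 183.97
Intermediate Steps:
d(I) = -5 + I
n(w) = 5 - w (n(w) = -(-5 + w) = 5 - w)
-29249/(-26707) - 18653/n(107) = -29249/(-26707) - 18653/(5 - 1*107) = -29249*(-1/26707) - 18653/(5 - 107) = 29249/26707 - 18653/(-102) = 29249/26707 - 18653*(-1/102) = 29249/26707 + 18653/102 = 29479357/160242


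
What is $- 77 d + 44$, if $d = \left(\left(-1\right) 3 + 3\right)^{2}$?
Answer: $44$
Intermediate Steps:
$d = 0$ ($d = \left(-3 + 3\right)^{2} = 0^{2} = 0$)
$- 77 d + 44 = \left(-77\right) 0 + 44 = 0 + 44 = 44$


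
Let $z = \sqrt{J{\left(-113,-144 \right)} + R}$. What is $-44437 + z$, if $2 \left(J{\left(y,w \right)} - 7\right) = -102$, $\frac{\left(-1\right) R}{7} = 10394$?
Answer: $-44437 + i \sqrt{72802} \approx -44437.0 + 269.82 i$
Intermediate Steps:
$R = -72758$ ($R = \left(-7\right) 10394 = -72758$)
$J{\left(y,w \right)} = -44$ ($J{\left(y,w \right)} = 7 + \frac{1}{2} \left(-102\right) = 7 - 51 = -44$)
$z = i \sqrt{72802}$ ($z = \sqrt{-44 - 72758} = \sqrt{-72802} = i \sqrt{72802} \approx 269.82 i$)
$-44437 + z = -44437 + i \sqrt{72802}$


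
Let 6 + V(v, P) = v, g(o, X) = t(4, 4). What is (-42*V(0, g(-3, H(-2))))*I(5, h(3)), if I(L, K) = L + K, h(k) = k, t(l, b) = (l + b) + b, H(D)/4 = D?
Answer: 2016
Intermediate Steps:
H(D) = 4*D
t(l, b) = l + 2*b (t(l, b) = (b + l) + b = l + 2*b)
g(o, X) = 12 (g(o, X) = 4 + 2*4 = 4 + 8 = 12)
V(v, P) = -6 + v
I(L, K) = K + L
(-42*V(0, g(-3, H(-2))))*I(5, h(3)) = (-42*(-6 + 0))*(3 + 5) = -42*(-6)*8 = 252*8 = 2016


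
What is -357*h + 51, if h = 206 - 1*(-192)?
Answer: -142035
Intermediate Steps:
h = 398 (h = 206 + 192 = 398)
-357*h + 51 = -357*398 + 51 = -142086 + 51 = -142035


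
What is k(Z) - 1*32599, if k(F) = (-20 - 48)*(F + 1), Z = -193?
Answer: -19543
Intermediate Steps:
k(F) = -68 - 68*F (k(F) = -68*(1 + F) = -68 - 68*F)
k(Z) - 1*32599 = (-68 - 68*(-193)) - 1*32599 = (-68 + 13124) - 32599 = 13056 - 32599 = -19543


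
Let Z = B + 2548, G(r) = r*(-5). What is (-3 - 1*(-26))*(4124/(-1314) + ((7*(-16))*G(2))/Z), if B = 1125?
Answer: -157271378/2413161 ≈ -65.172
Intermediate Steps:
G(r) = -5*r
Z = 3673 (Z = 1125 + 2548 = 3673)
(-3 - 1*(-26))*(4124/(-1314) + ((7*(-16))*G(2))/Z) = (-3 - 1*(-26))*(4124/(-1314) + ((7*(-16))*(-5*2))/3673) = (-3 + 26)*(4124*(-1/1314) - 112*(-10)*(1/3673)) = 23*(-2062/657 + 1120*(1/3673)) = 23*(-2062/657 + 1120/3673) = 23*(-6837886/2413161) = -157271378/2413161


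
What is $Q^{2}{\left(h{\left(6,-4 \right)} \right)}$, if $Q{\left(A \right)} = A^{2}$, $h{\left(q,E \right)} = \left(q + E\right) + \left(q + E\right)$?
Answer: $256$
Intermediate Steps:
$h{\left(q,E \right)} = 2 E + 2 q$ ($h{\left(q,E \right)} = \left(E + q\right) + \left(E + q\right) = 2 E + 2 q$)
$Q^{2}{\left(h{\left(6,-4 \right)} \right)} = \left(\left(2 \left(-4\right) + 2 \cdot 6\right)^{2}\right)^{2} = \left(\left(-8 + 12\right)^{2}\right)^{2} = \left(4^{2}\right)^{2} = 16^{2} = 256$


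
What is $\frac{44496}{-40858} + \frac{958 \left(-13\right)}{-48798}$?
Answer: $- \frac{415617569}{498447171} \approx -0.83383$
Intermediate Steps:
$\frac{44496}{-40858} + \frac{958 \left(-13\right)}{-48798} = 44496 \left(- \frac{1}{40858}\right) - - \frac{6227}{24399} = - \frac{22248}{20429} + \frac{6227}{24399} = - \frac{415617569}{498447171}$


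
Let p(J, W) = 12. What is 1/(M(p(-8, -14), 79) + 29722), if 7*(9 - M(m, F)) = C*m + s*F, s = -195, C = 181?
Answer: 7/221350 ≈ 3.1624e-5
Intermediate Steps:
M(m, F) = 9 - 181*m/7 + 195*F/7 (M(m, F) = 9 - (181*m - 195*F)/7 = 9 - (-195*F + 181*m)/7 = 9 + (-181*m/7 + 195*F/7) = 9 - 181*m/7 + 195*F/7)
1/(M(p(-8, -14), 79) + 29722) = 1/((9 - 181/7*12 + (195/7)*79) + 29722) = 1/((9 - 2172/7 + 15405/7) + 29722) = 1/(13296/7 + 29722) = 1/(221350/7) = 7/221350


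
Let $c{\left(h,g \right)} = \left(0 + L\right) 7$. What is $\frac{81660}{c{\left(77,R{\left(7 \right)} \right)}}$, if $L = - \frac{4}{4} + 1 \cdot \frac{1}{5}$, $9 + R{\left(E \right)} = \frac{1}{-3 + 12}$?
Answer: $- \frac{102075}{7} \approx -14582.0$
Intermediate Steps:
$R{\left(E \right)} = - \frac{80}{9}$ ($R{\left(E \right)} = -9 + \frac{1}{-3 + 12} = -9 + \frac{1}{9} = - \frac{80}{9}$)
$L = - \frac{4}{5}$ ($L = \left(-4\right) \frac{1}{4} + 1 \cdot \frac{1}{5} = -1 + \frac{1}{5} = - \frac{4}{5} \approx -0.8$)
$c{\left(h,g \right)} = - \frac{28}{5}$ ($c{\left(h,g \right)} = \left(0 - \frac{4}{5}\right) 7 = \left(- \frac{4}{5}\right) 7 = - \frac{28}{5}$)
$\frac{81660}{c{\left(77,R{\left(7 \right)} \right)}} = \frac{81660}{- \frac{28}{5}} = 81660 \left(- \frac{5}{28}\right) = - \frac{102075}{7}$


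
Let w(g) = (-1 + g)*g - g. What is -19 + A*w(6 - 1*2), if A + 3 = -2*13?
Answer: -251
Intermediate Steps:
A = -29 (A = -3 - 2*13 = -3 - 26 = -29)
w(g) = -g + g*(-1 + g) (w(g) = g*(-1 + g) - g = -g + g*(-1 + g))
-19 + A*w(6 - 1*2) = -19 - 29*(6 - 1*2)*(-2 + (6 - 1*2)) = -19 - 29*(6 - 2)*(-2 + (6 - 2)) = -19 - 116*(-2 + 4) = -19 - 116*2 = -19 - 29*8 = -19 - 232 = -251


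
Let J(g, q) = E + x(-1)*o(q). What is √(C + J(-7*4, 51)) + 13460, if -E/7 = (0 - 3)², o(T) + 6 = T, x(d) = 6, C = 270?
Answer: 13460 + 3*√53 ≈ 13482.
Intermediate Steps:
o(T) = -6 + T
E = -63 (E = -7*(0 - 3)² = -7*(-3)² = -7*9 = -63)
J(g, q) = -99 + 6*q (J(g, q) = -63 + 6*(-6 + q) = -63 + (-36 + 6*q) = -99 + 6*q)
√(C + J(-7*4, 51)) + 13460 = √(270 + (-99 + 6*51)) + 13460 = √(270 + (-99 + 306)) + 13460 = √(270 + 207) + 13460 = √477 + 13460 = 3*√53 + 13460 = 13460 + 3*√53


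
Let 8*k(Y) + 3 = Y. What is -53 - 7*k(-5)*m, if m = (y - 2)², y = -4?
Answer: 199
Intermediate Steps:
k(Y) = -3/8 + Y/8
m = 36 (m = (-4 - 2)² = (-6)² = 36)
-53 - 7*k(-5)*m = -53 - 7*(-3/8 + (⅛)*(-5))*36 = -53 - 7*(-3/8 - 5/8)*36 = -53 - 7*(-1)*36 = -53 - (-7)*36 = -53 - 1*(-252) = -53 + 252 = 199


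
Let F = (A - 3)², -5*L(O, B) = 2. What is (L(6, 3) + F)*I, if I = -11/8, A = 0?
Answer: -473/40 ≈ -11.825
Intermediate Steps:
L(O, B) = -⅖ (L(O, B) = -⅕*2 = -⅖)
F = 9 (F = (0 - 3)² = (-3)² = 9)
I = -11/8 (I = -11*⅛ = -11/8 ≈ -1.3750)
(L(6, 3) + F)*I = (-⅖ + 9)*(-11/8) = (43/5)*(-11/8) = -473/40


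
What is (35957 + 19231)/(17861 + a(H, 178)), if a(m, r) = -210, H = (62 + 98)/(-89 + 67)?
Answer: 55188/17651 ≈ 3.1266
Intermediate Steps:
H = -80/11 (H = 160/(-22) = 160*(-1/22) = -80/11 ≈ -7.2727)
(35957 + 19231)/(17861 + a(H, 178)) = (35957 + 19231)/(17861 - 210) = 55188/17651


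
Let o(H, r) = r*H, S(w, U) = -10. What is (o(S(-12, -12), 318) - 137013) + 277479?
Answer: 137286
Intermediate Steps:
o(H, r) = H*r
(o(S(-12, -12), 318) - 137013) + 277479 = (-10*318 - 137013) + 277479 = (-3180 - 137013) + 277479 = -140193 + 277479 = 137286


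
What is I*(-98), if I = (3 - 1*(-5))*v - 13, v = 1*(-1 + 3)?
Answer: -294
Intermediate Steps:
v = 2 (v = 1*2 = 2)
I = 3 (I = (3 - 1*(-5))*2 - 13 = (3 + 5)*2 - 13 = 8*2 - 13 = 16 - 13 = 3)
I*(-98) = 3*(-98) = -294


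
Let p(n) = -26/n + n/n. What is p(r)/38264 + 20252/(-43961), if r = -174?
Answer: -16853465959/36586190562 ≈ -0.46065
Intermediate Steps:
p(n) = 1 - 26/n (p(n) = -26/n + 1 = 1 - 26/n)
p(r)/38264 + 20252/(-43961) = ((-26 - 174)/(-174))/38264 + 20252/(-43961) = -1/174*(-200)*(1/38264) + 20252*(-1/43961) = (100/87)*(1/38264) - 20252/43961 = 25/832242 - 20252/43961 = -16853465959/36586190562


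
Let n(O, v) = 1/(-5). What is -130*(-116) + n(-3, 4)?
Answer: 75399/5 ≈ 15080.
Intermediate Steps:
n(O, v) = -1/5
-130*(-116) + n(-3, 4) = -130*(-116) - 1/5 = 15080 - 1/5 = 75399/5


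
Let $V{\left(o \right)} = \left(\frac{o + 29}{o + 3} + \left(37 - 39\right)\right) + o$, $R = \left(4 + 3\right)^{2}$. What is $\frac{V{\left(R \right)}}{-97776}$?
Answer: $- \frac{1}{2016} \approx -0.00049603$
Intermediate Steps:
$R = 49$ ($R = 7^{2} = 49$)
$V{\left(o \right)} = -2 + o + \frac{29 + o}{3 + o}$ ($V{\left(o \right)} = \left(\frac{29 + o}{3 + o} - 2\right) + o = \left(-2 + \frac{29 + o}{3 + o}\right) + o = -2 + o + \frac{29 + o}{3 + o}$)
$\frac{V{\left(R \right)}}{-97776} = \frac{\frac{1}{3 + 49} \left(23 + 49^{2} + 2 \cdot 49\right)}{-97776} = \frac{23 + 2401 + 98}{52} \left(- \frac{1}{97776}\right) = \frac{1}{52} \cdot 2522 \left(- \frac{1}{97776}\right) = \frac{97}{2} \left(- \frac{1}{97776}\right) = - \frac{1}{2016}$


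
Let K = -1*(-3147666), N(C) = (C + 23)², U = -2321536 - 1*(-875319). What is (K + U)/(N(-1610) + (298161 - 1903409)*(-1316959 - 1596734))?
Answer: 1701449/4677202379433 ≈ 3.6378e-7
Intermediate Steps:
U = -1446217 (U = -2321536 + 875319 = -1446217)
N(C) = (23 + C)²
K = 3147666
(K + U)/(N(-1610) + (298161 - 1903409)*(-1316959 - 1596734)) = (3147666 - 1446217)/((23 - 1610)² + (298161 - 1903409)*(-1316959 - 1596734)) = 1701449/((-1587)² - 1605248*(-2913693)) = 1701449/(2518569 + 4677199860864) = 1701449/4677202379433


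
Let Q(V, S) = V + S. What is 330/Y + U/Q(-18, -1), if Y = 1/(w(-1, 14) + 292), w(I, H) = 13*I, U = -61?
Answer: 1749391/19 ≈ 92073.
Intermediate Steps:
Q(V, S) = S + V
Y = 1/279 (Y = 1/(13*(-1) + 292) = 1/(-13 + 292) = 1/279 ≈ 0.0035842)
330/Y + U/Q(-18, -1) = 330/(1/279) - 61/(-1 - 18) = 330*279 - 61/(-19) = 92070 - 61*(-1/19) = 92070 + 61/19 = 1749391/19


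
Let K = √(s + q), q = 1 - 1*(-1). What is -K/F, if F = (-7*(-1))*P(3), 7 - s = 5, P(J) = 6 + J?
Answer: -2/63 ≈ -0.031746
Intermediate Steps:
s = 2 (s = 7 - 1*5 = 7 - 5 = 2)
F = 63 (F = (-7*(-1))*(6 + 3) = 7*9 = 63)
q = 2 (q = 1 + 1 = 2)
K = 2 (K = √(2 + 2) = √4 = 2)
-K/F = -2/63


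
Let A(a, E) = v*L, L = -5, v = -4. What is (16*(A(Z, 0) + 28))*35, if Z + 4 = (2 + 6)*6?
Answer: 26880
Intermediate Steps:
Z = 44 (Z = -4 + (2 + 6)*6 = -4 + 8*6 = -4 + 48 = 44)
A(a, E) = 20 (A(a, E) = -4*(-5) = 20)
(16*(A(Z, 0) + 28))*35 = (16*(20 + 28))*35 = (16*48)*35 = 768*35 = 26880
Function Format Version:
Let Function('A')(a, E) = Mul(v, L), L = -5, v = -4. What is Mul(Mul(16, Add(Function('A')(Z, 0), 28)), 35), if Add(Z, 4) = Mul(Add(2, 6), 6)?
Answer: 26880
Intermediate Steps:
Z = 44 (Z = Add(-4, Mul(Add(2, 6), 6)) = Add(-4, Mul(8, 6)) = Add(-4, 48) = 44)
Function('A')(a, E) = 20 (Function('A')(a, E) = Mul(-4, -5) = 20)
Mul(Mul(16, Add(Function('A')(Z, 0), 28)), 35) = Mul(Mul(16, Add(20, 28)), 35) = Mul(Mul(16, 48), 35) = Mul(768, 35) = 26880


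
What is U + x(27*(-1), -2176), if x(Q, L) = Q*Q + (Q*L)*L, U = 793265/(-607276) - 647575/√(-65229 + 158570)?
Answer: -77636364794213/607276 - 647575*√93341/93341 ≈ -1.2785e+8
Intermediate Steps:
U = -793265/607276 - 647575*√93341/93341 (U = 793265*(-1/607276) - 647575*√93341/93341 = -793265/607276 - 647575*√93341/93341 ≈ -2120.9)
x(Q, L) = Q² + Q*L² (x(Q, L) = Q² + (L*Q)*L = Q² + Q*L²)
U + x(27*(-1), -2176) = (-793265/607276 - 647575*√93341/93341) + (27*(-1))*(27*(-1) + (-2176)²) = (-793265/607276 - 647575*√93341/93341) - 27*(-27 + 4734976) = (-793265/607276 - 647575*√93341/93341) - 27*4734949 = (-793265/607276 - 647575*√93341/93341) - 127843623 = -77636364794213/607276 - 647575*√93341/93341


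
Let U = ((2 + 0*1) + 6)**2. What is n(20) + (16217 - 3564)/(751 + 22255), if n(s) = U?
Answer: 1485037/23006 ≈ 64.550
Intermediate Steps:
U = 64 (U = ((2 + 0) + 6)**2 = (2 + 6)**2 = 8**2 = 64)
n(s) = 64
n(20) + (16217 - 3564)/(751 + 22255) = 64 + (16217 - 3564)/(751 + 22255) = 64 + 12653/23006 = 1485037/23006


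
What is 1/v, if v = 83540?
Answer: 1/83540 ≈ 1.1970e-5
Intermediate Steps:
1/v = 1/83540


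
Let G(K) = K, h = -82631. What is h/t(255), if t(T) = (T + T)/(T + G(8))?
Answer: -21731953/510 ≈ -42612.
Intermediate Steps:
t(T) = 2*T/(8 + T) (t(T) = (T + T)/(T + 8) = (2*T)/(8 + T) = 2*T/(8 + T))
h/t(255) = -82631/(2*255/(8 + 255)) = -82631/(2*255/263) = -82631/(2*255*(1/263)) = -82631/510/263 = -82631*263/510 = -21731953/510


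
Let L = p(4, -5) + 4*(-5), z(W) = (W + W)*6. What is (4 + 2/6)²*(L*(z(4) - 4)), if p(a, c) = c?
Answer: -185900/9 ≈ -20656.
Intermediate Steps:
z(W) = 12*W (z(W) = (2*W)*6 = 12*W)
L = -25 (L = -5 + 4*(-5) = -5 - 20 = -25)
(4 + 2/6)²*(L*(z(4) - 4)) = (4 + 2/6)²*(-25*(12*4 - 4)) = (4 + 2*(⅙))²*(-25*(48 - 4)) = (4 + ⅓)²*(-25*44) = (13/3)²*(-1100) = (169/9)*(-1100) = -185900/9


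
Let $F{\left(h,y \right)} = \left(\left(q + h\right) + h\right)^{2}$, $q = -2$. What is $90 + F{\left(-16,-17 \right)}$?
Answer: $1246$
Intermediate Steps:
$F{\left(h,y \right)} = \left(-2 + 2 h\right)^{2}$ ($F{\left(h,y \right)} = \left(\left(-2 + h\right) + h\right)^{2} = \left(-2 + 2 h\right)^{2}$)
$90 + F{\left(-16,-17 \right)} = 90 + 4 \left(-1 - 16\right)^{2} = 90 + 4 \left(-17\right)^{2} = 90 + 4 \cdot 289 = 90 + 1156 = 1246$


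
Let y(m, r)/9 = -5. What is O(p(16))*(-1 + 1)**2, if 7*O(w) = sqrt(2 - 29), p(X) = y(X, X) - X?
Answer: 0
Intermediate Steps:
y(m, r) = -45 (y(m, r) = 9*(-5) = -45)
p(X) = -45 - X
O(w) = 3*I*sqrt(3)/7 (O(w) = sqrt(2 - 29)/7 = sqrt(-27)/7 = (3*I*sqrt(3))/7 = 3*I*sqrt(3)/7)
O(p(16))*(-1 + 1)**2 = (3*I*sqrt(3)/7)*(-1 + 1)**2 = (3*I*sqrt(3)/7)*0**2 = (3*I*sqrt(3)/7)*0 = 0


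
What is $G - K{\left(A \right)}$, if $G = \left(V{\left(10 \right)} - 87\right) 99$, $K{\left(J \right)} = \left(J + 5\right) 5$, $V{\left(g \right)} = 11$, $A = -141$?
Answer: $-6844$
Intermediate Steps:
$K{\left(J \right)} = 25 + 5 J$ ($K{\left(J \right)} = \left(5 + J\right) 5 = 25 + 5 J$)
$G = -7524$ ($G = \left(11 - 87\right) 99 = \left(-76\right) 99 = -7524$)
$G - K{\left(A \right)} = -7524 - \left(25 + 5 \left(-141\right)\right) = -7524 - \left(25 - 705\right) = -7524 - -680 = -7524 + 680 = -6844$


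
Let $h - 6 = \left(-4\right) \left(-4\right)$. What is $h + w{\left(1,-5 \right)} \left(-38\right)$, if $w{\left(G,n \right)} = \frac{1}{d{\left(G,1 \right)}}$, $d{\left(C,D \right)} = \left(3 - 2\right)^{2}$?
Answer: $-16$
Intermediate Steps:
$d{\left(C,D \right)} = 1$ ($d{\left(C,D \right)} = 1^{2} = 1$)
$w{\left(G,n \right)} = 1$ ($w{\left(G,n \right)} = 1^{-1} = 1$)
$h = 22$ ($h = 6 - -16 = 6 + 16 = 22$)
$h + w{\left(1,-5 \right)} \left(-38\right) = 22 + 1 \left(-38\right) = 22 - 38 = -16$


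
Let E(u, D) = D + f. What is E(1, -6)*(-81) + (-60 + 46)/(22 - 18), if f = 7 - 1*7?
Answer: 965/2 ≈ 482.50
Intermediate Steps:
f = 0 (f = 7 - 7 = 0)
E(u, D) = D (E(u, D) = D + 0 = D)
E(1, -6)*(-81) + (-60 + 46)/(22 - 18) = -6*(-81) + (-60 + 46)/(22 - 18) = 486 - 14/4 = 486 - 14*¼ = 486 - 7/2 = 965/2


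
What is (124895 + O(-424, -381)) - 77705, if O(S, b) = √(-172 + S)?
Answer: 47190 + 2*I*√149 ≈ 47190.0 + 24.413*I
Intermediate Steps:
(124895 + O(-424, -381)) - 77705 = (124895 + √(-172 - 424)) - 77705 = (124895 + √(-596)) - 77705 = (124895 + 2*I*√149) - 77705 = 47190 + 2*I*√149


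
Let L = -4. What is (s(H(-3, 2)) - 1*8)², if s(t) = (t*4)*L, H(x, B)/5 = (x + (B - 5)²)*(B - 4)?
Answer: 906304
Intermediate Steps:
H(x, B) = 5*(-4 + B)*(x + (-5 + B)²) (H(x, B) = 5*((x + (B - 5)²)*(B - 4)) = 5*((x + (-5 + B)²)*(-4 + B)) = 5*((-4 + B)*(x + (-5 + B)²)) = 5*(-4 + B)*(x + (-5 + B)²))
s(t) = -16*t (s(t) = (t*4)*(-4) = (4*t)*(-4) = -16*t)
(s(H(-3, 2)) - 1*8)² = (-16*(-20*(-3) - 20*(-5 + 2)² + 5*2*(-3) + 5*2*(-5 + 2)²) - 1*8)² = (-16*(60 - 20*(-3)² - 30 + 5*2*(-3)²) - 8)² = (-16*(60 - 20*9 - 30 + 5*2*9) - 8)² = (-16*(60 - 180 - 30 + 90) - 8)² = (-16*(-60) - 8)² = (960 - 8)² = 952² = 906304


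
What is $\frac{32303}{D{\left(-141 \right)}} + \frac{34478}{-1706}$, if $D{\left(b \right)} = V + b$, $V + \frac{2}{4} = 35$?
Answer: $- \frac{58780825}{181689} \approx -323.52$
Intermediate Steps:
$V = \frac{69}{2}$ ($V = - \frac{1}{2} + 35 = \frac{69}{2} \approx 34.5$)
$D{\left(b \right)} = \frac{69}{2} + b$
$\frac{32303}{D{\left(-141 \right)}} + \frac{34478}{-1706} = \frac{32303}{\frac{69}{2} - 141} + \frac{34478}{-1706} = \frac{32303}{- \frac{213}{2}} + 34478 \left(- \frac{1}{1706}\right) = 32303 \left(- \frac{2}{213}\right) - \frac{17239}{853} = - \frac{64606}{213} - \frac{17239}{853} = - \frac{58780825}{181689}$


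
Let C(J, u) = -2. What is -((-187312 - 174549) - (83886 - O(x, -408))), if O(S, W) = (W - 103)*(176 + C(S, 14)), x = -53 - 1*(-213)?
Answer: 534661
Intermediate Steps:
x = 160 (x = -53 + 213 = 160)
O(S, W) = -17922 + 174*W (O(S, W) = (W - 103)*(176 - 2) = (-103 + W)*174 = -17922 + 174*W)
-((-187312 - 174549) - (83886 - O(x, -408))) = -((-187312 - 174549) - (83886 - (-17922 + 174*(-408)))) = -(-361861 - (83886 - (-17922 - 70992))) = -(-361861 - (83886 - 1*(-88914))) = -(-361861 - (83886 + 88914)) = -(-361861 - 1*172800) = -(-361861 - 172800) = -1*(-534661) = 534661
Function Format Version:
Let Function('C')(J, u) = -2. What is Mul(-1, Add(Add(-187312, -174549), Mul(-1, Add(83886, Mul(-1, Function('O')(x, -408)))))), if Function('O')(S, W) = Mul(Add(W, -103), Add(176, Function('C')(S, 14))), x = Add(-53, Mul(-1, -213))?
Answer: 534661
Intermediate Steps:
x = 160 (x = Add(-53, 213) = 160)
Function('O')(S, W) = Add(-17922, Mul(174, W)) (Function('O')(S, W) = Mul(Add(W, -103), Add(176, -2)) = Mul(Add(-103, W), 174) = Add(-17922, Mul(174, W)))
Mul(-1, Add(Add(-187312, -174549), Mul(-1, Add(83886, Mul(-1, Function('O')(x, -408)))))) = Mul(-1, Add(Add(-187312, -174549), Mul(-1, Add(83886, Mul(-1, Add(-17922, Mul(174, -408))))))) = Mul(-1, Add(-361861, Mul(-1, Add(83886, Mul(-1, Add(-17922, -70992)))))) = Mul(-1, Add(-361861, Mul(-1, Add(83886, Mul(-1, -88914))))) = Mul(-1, Add(-361861, Mul(-1, Add(83886, 88914)))) = Mul(-1, Add(-361861, Mul(-1, 172800))) = Mul(-1, Add(-361861, -172800)) = Mul(-1, -534661) = 534661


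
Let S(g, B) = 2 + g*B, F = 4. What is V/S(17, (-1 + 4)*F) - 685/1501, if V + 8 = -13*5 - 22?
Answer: -283705/309206 ≈ -0.91753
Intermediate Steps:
V = -95 (V = -8 + (-13*5 - 22) = -8 + (-65 - 22) = -8 - 87 = -95)
S(g, B) = 2 + B*g
V/S(17, (-1 + 4)*F) - 685/1501 = -95/(2 + ((-1 + 4)*4)*17) - 685/1501 = -95/(2 + (3*4)*17) - 685*1/1501 = -95/(2 + 12*17) - 685/1501 = -95/(2 + 204) - 685/1501 = -95/206 - 685/1501 = -283705/309206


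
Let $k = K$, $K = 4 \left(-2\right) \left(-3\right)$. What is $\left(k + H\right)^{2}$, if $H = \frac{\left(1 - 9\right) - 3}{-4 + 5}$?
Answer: $169$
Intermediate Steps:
$H = -11$ ($H = \frac{\left(1 - 9\right) - 3}{1} = \left(-8 - 3\right) 1 = \left(-11\right) 1 = -11$)
$K = 24$ ($K = \left(-8\right) \left(-3\right) = 24$)
$k = 24$
$\left(k + H\right)^{2} = \left(24 - 11\right)^{2} = 13^{2} = 169$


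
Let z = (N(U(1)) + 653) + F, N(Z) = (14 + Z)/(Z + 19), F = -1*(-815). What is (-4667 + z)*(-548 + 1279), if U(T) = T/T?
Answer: -9351683/4 ≈ -2.3379e+6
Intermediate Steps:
U(T) = 1
F = 815
N(Z) = (14 + Z)/(19 + Z)
z = 5875/4 (z = ((14 + 1)/(19 + 1) + 653) + 815 = (15/20 + 653) + 815 = ((1/20)*15 + 653) + 815 = (3/4 + 653) + 815 = 2615/4 + 815 = 5875/4 ≈ 1468.8)
(-4667 + z)*(-548 + 1279) = (-4667 + 5875/4)*(-548 + 1279) = -12793/4*731 = -9351683/4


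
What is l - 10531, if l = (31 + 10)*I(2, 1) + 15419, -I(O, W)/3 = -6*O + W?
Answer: 6241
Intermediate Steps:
I(O, W) = -3*W + 18*O (I(O, W) = -3*(-6*O + W) = -3*(W - 6*O) = -3*W + 18*O)
l = 16772 (l = (31 + 10)*(-3*1 + 18*2) + 15419 = 41*(-3 + 36) + 15419 = 41*33 + 15419 = 1353 + 15419 = 16772)
l - 10531 = 16772 - 10531 = 6241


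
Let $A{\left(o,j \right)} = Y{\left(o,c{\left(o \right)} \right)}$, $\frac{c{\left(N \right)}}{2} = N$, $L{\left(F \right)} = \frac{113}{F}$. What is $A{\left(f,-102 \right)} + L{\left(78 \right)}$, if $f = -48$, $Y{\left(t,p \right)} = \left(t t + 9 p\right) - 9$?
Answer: $\frac{111731}{78} \approx 1432.4$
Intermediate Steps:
$c{\left(N \right)} = 2 N$
$Y{\left(t,p \right)} = -9 + t^{2} + 9 p$ ($Y{\left(t,p \right)} = \left(t^{2} + 9 p\right) - 9 = -9 + t^{2} + 9 p$)
$A{\left(o,j \right)} = -9 + o^{2} + 18 o$ ($A{\left(o,j \right)} = -9 + o^{2} + 9 \cdot 2 o = -9 + o^{2} + 18 o$)
$A{\left(f,-102 \right)} + L{\left(78 \right)} = \left(-9 + \left(-48\right)^{2} + 18 \left(-48\right)\right) + \frac{113}{78} = \left(-9 + 2304 - 864\right) + 113 \cdot \frac{1}{78} = 1431 + \frac{113}{78} = \frac{111731}{78}$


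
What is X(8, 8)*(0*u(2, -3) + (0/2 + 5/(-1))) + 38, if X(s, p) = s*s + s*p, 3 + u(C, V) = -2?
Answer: -602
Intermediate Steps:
u(C, V) = -5 (u(C, V) = -3 - 2 = -5)
X(s, p) = s**2 + p*s
X(8, 8)*(0*u(2, -3) + (0/2 + 5/(-1))) + 38 = (8*(8 + 8))*(0*(-5) + (0/2 + 5/(-1))) + 38 = (8*16)*(0 + (0*(1/2) + 5*(-1))) + 38 = 128*(0 + (0 - 5)) + 38 = 128*(0 - 5) + 38 = 128*(-5) + 38 = -640 + 38 = -602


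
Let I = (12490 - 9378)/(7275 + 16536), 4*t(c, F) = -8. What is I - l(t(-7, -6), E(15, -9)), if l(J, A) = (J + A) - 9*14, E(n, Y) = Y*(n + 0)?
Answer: 6265405/23811 ≈ 263.13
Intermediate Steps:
E(n, Y) = Y*n
t(c, F) = -2 (t(c, F) = (1/4)*(-8) = -2)
I = 3112/23811 ≈ 0.13070
l(J, A) = -126 + A + J (l(J, A) = (A + J) - 126 = -126 + A + J)
I - l(t(-7, -6), E(15, -9)) = 3112/23811 - (-126 - 9*15 - 2) = 3112/23811 - (-126 - 135 - 2) = 3112/23811 - 1*(-263) = 3112/23811 + 263 = 6265405/23811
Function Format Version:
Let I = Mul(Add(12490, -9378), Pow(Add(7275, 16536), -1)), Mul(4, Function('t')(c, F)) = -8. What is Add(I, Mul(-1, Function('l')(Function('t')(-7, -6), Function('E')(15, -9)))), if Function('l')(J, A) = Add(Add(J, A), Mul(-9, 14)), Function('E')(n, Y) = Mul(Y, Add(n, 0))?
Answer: Rational(6265405, 23811) ≈ 263.13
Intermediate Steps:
Function('E')(n, Y) = Mul(Y, n)
Function('t')(c, F) = -2 (Function('t')(c, F) = Mul(Rational(1, 4), -8) = -2)
I = Rational(3112, 23811) (I = Mul(3112, Pow(23811, -1)) = Mul(3112, Rational(1, 23811)) = Rational(3112, 23811) ≈ 0.13070)
Function('l')(J, A) = Add(-126, A, J) (Function('l')(J, A) = Add(Add(A, J), -126) = Add(-126, A, J))
Add(I, Mul(-1, Function('l')(Function('t')(-7, -6), Function('E')(15, -9)))) = Add(Rational(3112, 23811), Mul(-1, Add(-126, Mul(-9, 15), -2))) = Add(Rational(3112, 23811), Mul(-1, Add(-126, -135, -2))) = Add(Rational(3112, 23811), Mul(-1, -263)) = Add(Rational(3112, 23811), 263) = Rational(6265405, 23811)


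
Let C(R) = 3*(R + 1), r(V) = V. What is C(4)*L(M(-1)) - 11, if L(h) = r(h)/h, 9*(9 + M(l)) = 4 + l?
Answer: 4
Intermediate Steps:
M(l) = -77/9 + l/9 (M(l) = -9 + (4 + l)/9 = -9 + (4/9 + l/9) = -77/9 + l/9)
L(h) = 1 (L(h) = h/h = 1)
C(R) = 3 + 3*R (C(R) = 3*(1 + R) = 3 + 3*R)
C(4)*L(M(-1)) - 11 = (3 + 3*4)*1 - 11 = (3 + 12)*1 - 11 = 15*1 - 11 = 15 - 11 = 4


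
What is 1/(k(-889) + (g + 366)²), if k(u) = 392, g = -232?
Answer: 1/18348 ≈ 5.4502e-5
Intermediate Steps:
1/(k(-889) + (g + 366)²) = 1/(392 + (-232 + 366)²) = 1/(392 + 134²) = 1/(392 + 17956) = 1/18348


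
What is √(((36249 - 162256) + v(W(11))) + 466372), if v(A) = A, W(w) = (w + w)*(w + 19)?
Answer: 5*√13641 ≈ 583.97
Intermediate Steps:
W(w) = 2*w*(19 + w) (W(w) = (2*w)*(19 + w) = 2*w*(19 + w))
√(((36249 - 162256) + v(W(11))) + 466372) = √(((36249 - 162256) + 2*11*(19 + 11)) + 466372) = √((-126007 + 2*11*30) + 466372) = √((-126007 + 660) + 466372) = √(-125347 + 466372) = √341025 = 5*√13641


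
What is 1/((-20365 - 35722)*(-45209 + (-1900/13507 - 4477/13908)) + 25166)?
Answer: 187855356/476342627005330637 ≈ 3.9437e-10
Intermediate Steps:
1/((-20365 - 35722)*(-45209 + (-1900/13507 - 4477/13908)) + 25166) = 1/(-56087*(-45209 + (-1900*1/13507 - 4477*1/13908)) + 25166) = 1/(-56087*(-45209 + (-1900/13507 - 4477/13908)) + 25166) = 1/(-56087*(-45209 - 86896039/187855356) + 25166) = 1/(-56087*(-8492839685443/187855356) + 25166) = 1/(476337899437441541/187855356 + 25166) = 1/(476342627005330637/187855356) = 187855356/476342627005330637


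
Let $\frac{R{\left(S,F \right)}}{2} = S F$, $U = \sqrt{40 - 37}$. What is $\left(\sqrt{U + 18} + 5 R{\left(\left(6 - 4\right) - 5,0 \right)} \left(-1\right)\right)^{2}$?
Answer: $18 + \sqrt{3} \approx 19.732$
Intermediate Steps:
$U = \sqrt{3} \approx 1.732$
$R{\left(S,F \right)} = 2 F S$ ($R{\left(S,F \right)} = 2 S F = 2 F S$)
$\left(\sqrt{U + 18} + 5 R{\left(\left(6 - 4\right) - 5,0 \right)} \left(-1\right)\right)^{2} = \left(\sqrt{\sqrt{3} + 18} + 5 \cdot 2 \cdot 0 \left(\left(6 - 4\right) - 5\right) \left(-1\right)\right)^{2} = \left(\sqrt{18 + \sqrt{3}} + 5 \cdot 2 \cdot 0 \left(2 - 5\right) \left(-1\right)\right)^{2} = \left(\sqrt{18 + \sqrt{3}} + 5 \cdot 2 \cdot 0 \left(-3\right) \left(-1\right)\right)^{2} = \left(\sqrt{18 + \sqrt{3}} + 5 \cdot 0 \left(-1\right)\right)^{2} = \left(\sqrt{18 + \sqrt{3}} + 0 \left(-1\right)\right)^{2} = \left(\sqrt{18 + \sqrt{3}} + 0\right)^{2} = \left(\sqrt{18 + \sqrt{3}}\right)^{2} = 18 + \sqrt{3}$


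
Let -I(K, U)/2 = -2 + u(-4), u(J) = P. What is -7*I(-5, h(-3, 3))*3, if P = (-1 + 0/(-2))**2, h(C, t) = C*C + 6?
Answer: -42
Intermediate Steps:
h(C, t) = 6 + C**2 (h(C, t) = C**2 + 6 = 6 + C**2)
P = 1 (P = (-1 + 0*(-1/2))**2 = (-1 + 0)**2 = (-1)**2 = 1)
u(J) = 1
I(K, U) = 2 (I(K, U) = -2*(-2 + 1) = -2*(-1) = 2)
-7*I(-5, h(-3, 3))*3 = -7*2*3 = -14*3 = -42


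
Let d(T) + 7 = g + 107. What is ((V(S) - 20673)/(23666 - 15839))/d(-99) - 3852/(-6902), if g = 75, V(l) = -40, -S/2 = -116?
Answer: 366658541/675274425 ≈ 0.54298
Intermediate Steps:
S = 232 (S = -2*(-116) = 232)
d(T) = 175 (d(T) = -7 + (75 + 107) = -7 + 182 = 175)
((V(S) - 20673)/(23666 - 15839))/d(-99) - 3852/(-6902) = ((-40 - 20673)/(23666 - 15839))/175 - 3852/(-6902) = -20713/7827*(1/175) - 3852*(-1/6902) = -20713*1/7827*(1/175) + 1926/3451 = -20713/7827*1/175 + 1926/3451 = -2959/195675 + 1926/3451 = 366658541/675274425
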